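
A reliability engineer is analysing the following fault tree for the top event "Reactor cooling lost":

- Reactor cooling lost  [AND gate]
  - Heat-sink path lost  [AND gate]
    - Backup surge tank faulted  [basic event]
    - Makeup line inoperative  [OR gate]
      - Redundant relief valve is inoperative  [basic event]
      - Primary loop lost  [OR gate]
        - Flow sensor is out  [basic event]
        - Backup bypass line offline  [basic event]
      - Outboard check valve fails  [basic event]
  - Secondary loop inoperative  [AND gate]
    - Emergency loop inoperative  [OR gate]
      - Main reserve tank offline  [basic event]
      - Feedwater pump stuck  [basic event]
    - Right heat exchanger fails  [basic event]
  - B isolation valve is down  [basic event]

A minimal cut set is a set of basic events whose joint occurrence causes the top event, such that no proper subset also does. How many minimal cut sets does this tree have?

Primary loop lost [OR]: union of children's cut sets → 2 cut set(s).
Makeup line inoperative [OR]: union of children's cut sets → 4 cut set(s).
Heat-sink path lost [AND]: one cut set from each child combined → 1 × 4 = 4 cut set(s).
Emergency loop inoperative [OR]: union of children's cut sets → 2 cut set(s).
Secondary loop inoperative [AND]: one cut set from each child combined → 2 × 1 = 2 cut set(s).
Reactor cooling lost [AND]: one cut set from each child combined → 4 × 2 × 1 = 8 cut set(s).
Minimal cut sets: {B isolation valve is down, Backup surge tank faulted, Main reserve tank offline, Redundant relief valve is inoperative, Right heat exchanger fails}; {B isolation valve is down, Backup surge tank faulted, Feedwater pump stuck, Redundant relief valve is inoperative, Right heat exchanger fails}; {B isolation valve is down, Backup surge tank faulted, Flow sensor is out, Main reserve tank offline, Right heat exchanger fails}; {B isolation valve is down, Backup surge tank faulted, Feedwater pump stuck, Flow sensor is out, Right heat exchanger fails}; {B isolation valve is down, Backup bypass line offline, Backup surge tank faulted, Main reserve tank offline, Right heat exchanger fails}; {B isolation valve is down, Backup bypass line offline, Backup surge tank faulted, Feedwater pump stuck, Right heat exchanger fails}; {B isolation valve is down, Backup surge tank faulted, Main reserve tank offline, Outboard check valve fails, Right heat exchanger fails}; {B isolation valve is down, Backup surge tank faulted, Feedwater pump stuck, Outboard check valve fails, Right heat exchanger fails}.

8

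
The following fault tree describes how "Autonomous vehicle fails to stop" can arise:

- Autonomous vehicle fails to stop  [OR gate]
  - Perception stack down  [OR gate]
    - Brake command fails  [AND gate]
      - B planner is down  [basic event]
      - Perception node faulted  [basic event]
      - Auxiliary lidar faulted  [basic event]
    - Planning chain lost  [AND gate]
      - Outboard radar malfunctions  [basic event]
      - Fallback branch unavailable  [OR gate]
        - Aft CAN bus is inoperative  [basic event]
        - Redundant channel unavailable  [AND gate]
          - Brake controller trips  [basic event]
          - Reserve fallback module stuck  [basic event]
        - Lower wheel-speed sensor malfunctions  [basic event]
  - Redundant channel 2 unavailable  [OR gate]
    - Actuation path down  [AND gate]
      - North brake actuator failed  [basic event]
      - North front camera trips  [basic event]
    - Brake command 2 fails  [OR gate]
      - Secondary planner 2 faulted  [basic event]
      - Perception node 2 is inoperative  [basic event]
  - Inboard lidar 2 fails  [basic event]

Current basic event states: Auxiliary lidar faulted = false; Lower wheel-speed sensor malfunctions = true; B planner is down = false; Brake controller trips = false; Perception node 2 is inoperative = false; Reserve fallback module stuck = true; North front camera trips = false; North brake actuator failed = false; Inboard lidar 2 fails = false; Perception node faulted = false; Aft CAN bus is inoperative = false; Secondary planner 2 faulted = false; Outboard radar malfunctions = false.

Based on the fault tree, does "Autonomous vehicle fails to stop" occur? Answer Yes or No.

No

Brake command fails [AND]: B planner is down=not, Perception node faulted=not, Auxiliary lidar faulted=not → not all inputs occur → does not occur.
Redundant channel unavailable [AND]: Brake controller trips=not, Reserve fallback module stuck=occurs → not all inputs occur → does not occur.
Fallback branch unavailable [OR]: Aft CAN bus is inoperative=not, Redundant channel unavailable=not, Lower wheel-speed sensor malfunctions=occurs → at least one input occurs → occurs.
Planning chain lost [AND]: Outboard radar malfunctions=not, Fallback branch unavailable=occurs → not all inputs occur → does not occur.
Perception stack down [OR]: Brake command fails=not, Planning chain lost=not → no input occurs → does not occur.
Actuation path down [AND]: North brake actuator failed=not, North front camera trips=not → not all inputs occur → does not occur.
Brake command 2 fails [OR]: Secondary planner 2 faulted=not, Perception node 2 is inoperative=not → no input occurs → does not occur.
Redundant channel 2 unavailable [OR]: Actuation path down=not, Brake command 2 fails=not → no input occurs → does not occur.
Autonomous vehicle fails to stop [OR]: Perception stack down=not, Redundant channel 2 unavailable=not, Inboard lidar 2 fails=not → no input occurs → does not occur.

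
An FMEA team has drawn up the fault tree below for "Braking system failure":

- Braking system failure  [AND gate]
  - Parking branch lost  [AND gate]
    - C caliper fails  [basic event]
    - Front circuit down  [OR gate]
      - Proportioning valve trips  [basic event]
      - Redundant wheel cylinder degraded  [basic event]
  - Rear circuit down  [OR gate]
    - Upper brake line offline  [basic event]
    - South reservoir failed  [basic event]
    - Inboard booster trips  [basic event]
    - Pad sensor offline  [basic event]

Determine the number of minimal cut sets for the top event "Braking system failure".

8

Front circuit down [OR]: union of children's cut sets → 2 cut set(s).
Parking branch lost [AND]: one cut set from each child combined → 1 × 2 = 2 cut set(s).
Rear circuit down [OR]: union of children's cut sets → 4 cut set(s).
Braking system failure [AND]: one cut set from each child combined → 2 × 4 = 8 cut set(s).
Minimal cut sets: {C caliper fails, Proportioning valve trips, Upper brake line offline}; {C caliper fails, Proportioning valve trips, South reservoir failed}; {C caliper fails, Inboard booster trips, Proportioning valve trips}; {C caliper fails, Pad sensor offline, Proportioning valve trips}; {C caliper fails, Redundant wheel cylinder degraded, Upper brake line offline}; {C caliper fails, Redundant wheel cylinder degraded, South reservoir failed}; {C caliper fails, Inboard booster trips, Redundant wheel cylinder degraded}; {C caliper fails, Pad sensor offline, Redundant wheel cylinder degraded}.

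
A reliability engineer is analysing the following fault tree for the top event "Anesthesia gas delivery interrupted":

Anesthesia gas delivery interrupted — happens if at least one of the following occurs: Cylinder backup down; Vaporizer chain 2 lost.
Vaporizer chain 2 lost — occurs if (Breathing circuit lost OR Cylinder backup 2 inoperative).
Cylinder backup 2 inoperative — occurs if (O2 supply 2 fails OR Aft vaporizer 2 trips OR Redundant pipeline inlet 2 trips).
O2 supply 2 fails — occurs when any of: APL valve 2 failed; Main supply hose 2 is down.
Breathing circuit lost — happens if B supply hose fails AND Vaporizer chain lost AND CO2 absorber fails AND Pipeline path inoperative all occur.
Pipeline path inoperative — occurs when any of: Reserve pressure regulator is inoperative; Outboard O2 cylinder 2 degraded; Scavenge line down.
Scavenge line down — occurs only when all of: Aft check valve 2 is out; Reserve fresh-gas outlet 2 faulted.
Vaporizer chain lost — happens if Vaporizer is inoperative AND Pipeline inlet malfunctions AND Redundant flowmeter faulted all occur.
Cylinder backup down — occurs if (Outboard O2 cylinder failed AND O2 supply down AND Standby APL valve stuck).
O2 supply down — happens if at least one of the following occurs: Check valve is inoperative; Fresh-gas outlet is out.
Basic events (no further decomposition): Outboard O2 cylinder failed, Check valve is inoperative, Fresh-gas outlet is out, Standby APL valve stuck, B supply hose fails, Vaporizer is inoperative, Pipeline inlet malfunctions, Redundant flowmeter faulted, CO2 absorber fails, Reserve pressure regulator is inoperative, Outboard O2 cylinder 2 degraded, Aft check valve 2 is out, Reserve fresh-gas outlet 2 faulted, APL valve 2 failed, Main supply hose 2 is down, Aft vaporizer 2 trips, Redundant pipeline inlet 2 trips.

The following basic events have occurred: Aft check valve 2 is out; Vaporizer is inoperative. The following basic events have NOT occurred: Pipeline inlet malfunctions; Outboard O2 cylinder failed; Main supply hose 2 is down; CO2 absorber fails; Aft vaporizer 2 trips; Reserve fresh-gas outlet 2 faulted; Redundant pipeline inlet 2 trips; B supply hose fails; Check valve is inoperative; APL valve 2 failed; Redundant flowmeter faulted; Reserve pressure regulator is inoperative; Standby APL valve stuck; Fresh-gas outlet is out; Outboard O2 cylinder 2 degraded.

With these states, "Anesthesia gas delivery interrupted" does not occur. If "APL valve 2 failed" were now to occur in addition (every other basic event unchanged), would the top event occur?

Yes

Counterfactual: set "APL valve 2 failed" to occurred.
O2 supply down [OR]: Check valve is inoperative=not, Fresh-gas outlet is out=not → no input occurs → does not occur.
Cylinder backup down [AND]: Outboard O2 cylinder failed=not, O2 supply down=not, Standby APL valve stuck=not → not all inputs occur → does not occur.
Vaporizer chain lost [AND]: Vaporizer is inoperative=occurs, Pipeline inlet malfunctions=not, Redundant flowmeter faulted=not → not all inputs occur → does not occur.
Scavenge line down [AND]: Aft check valve 2 is out=occurs, Reserve fresh-gas outlet 2 faulted=not → not all inputs occur → does not occur.
Pipeline path inoperative [OR]: Reserve pressure regulator is inoperative=not, Outboard O2 cylinder 2 degraded=not, Scavenge line down=not → no input occurs → does not occur.
Breathing circuit lost [AND]: B supply hose fails=not, Vaporizer chain lost=not, CO2 absorber fails=not, Pipeline path inoperative=not → not all inputs occur → does not occur.
O2 supply 2 fails [OR]: APL valve 2 failed=occurs, Main supply hose 2 is down=not → at least one input occurs → occurs.
Cylinder backup 2 inoperative [OR]: O2 supply 2 fails=occurs, Aft vaporizer 2 trips=not, Redundant pipeline inlet 2 trips=not → at least one input occurs → occurs.
Vaporizer chain 2 lost [OR]: Breathing circuit lost=not, Cylinder backup 2 inoperative=occurs → at least one input occurs → occurs.
Anesthesia gas delivery interrupted [OR]: Cylinder backup down=not, Vaporizer chain 2 lost=occurs → at least one input occurs → occurs.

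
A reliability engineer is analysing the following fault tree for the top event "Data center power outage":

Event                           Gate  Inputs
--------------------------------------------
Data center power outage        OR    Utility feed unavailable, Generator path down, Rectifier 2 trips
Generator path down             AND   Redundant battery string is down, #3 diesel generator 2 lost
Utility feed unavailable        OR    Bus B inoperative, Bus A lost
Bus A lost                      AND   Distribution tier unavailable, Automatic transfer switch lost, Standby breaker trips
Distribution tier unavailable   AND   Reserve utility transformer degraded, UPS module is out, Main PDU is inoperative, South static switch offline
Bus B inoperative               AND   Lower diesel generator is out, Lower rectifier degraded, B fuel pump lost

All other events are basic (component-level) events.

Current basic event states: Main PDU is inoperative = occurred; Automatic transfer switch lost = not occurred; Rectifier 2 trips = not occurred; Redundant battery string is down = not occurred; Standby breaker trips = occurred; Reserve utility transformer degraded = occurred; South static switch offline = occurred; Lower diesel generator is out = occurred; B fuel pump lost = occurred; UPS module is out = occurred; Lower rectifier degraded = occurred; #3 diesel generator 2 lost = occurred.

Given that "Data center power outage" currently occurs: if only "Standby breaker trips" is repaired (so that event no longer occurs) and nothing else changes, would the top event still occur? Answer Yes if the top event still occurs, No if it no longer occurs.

Counterfactual: set "Standby breaker trips" to not occurred.
Bus B inoperative [AND]: Lower diesel generator is out=occurs, Lower rectifier degraded=occurs, B fuel pump lost=occurs → all inputs occur → occurs.
Distribution tier unavailable [AND]: Reserve utility transformer degraded=occurs, UPS module is out=occurs, Main PDU is inoperative=occurs, South static switch offline=occurs → all inputs occur → occurs.
Bus A lost [AND]: Distribution tier unavailable=occurs, Automatic transfer switch lost=not, Standby breaker trips=not → not all inputs occur → does not occur.
Utility feed unavailable [OR]: Bus B inoperative=occurs, Bus A lost=not → at least one input occurs → occurs.
Generator path down [AND]: Redundant battery string is down=not, #3 diesel generator 2 lost=occurs → not all inputs occur → does not occur.
Data center power outage [OR]: Utility feed unavailable=occurs, Generator path down=not, Rectifier 2 trips=not → at least one input occurs → occurs.

Yes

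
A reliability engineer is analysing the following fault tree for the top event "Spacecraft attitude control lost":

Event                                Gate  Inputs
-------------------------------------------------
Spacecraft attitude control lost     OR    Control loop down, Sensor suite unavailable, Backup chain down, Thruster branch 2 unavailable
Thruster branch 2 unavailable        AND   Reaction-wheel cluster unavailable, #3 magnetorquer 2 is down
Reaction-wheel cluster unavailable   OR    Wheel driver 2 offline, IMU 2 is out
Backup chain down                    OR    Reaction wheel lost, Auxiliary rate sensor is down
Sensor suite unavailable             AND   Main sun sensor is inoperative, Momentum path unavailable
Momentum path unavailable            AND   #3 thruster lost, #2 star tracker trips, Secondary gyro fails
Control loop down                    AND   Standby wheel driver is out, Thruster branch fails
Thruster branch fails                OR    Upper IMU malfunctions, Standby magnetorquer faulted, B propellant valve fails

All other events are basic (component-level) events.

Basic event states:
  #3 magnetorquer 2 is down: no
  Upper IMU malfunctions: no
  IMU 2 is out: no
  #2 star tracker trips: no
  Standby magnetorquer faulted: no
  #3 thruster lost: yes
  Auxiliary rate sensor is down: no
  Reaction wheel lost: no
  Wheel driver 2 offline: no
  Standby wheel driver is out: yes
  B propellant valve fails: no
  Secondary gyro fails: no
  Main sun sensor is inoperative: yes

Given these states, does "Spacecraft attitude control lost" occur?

Thruster branch fails [OR]: Upper IMU malfunctions=not, Standby magnetorquer faulted=not, B propellant valve fails=not → no input occurs → does not occur.
Control loop down [AND]: Standby wheel driver is out=occurs, Thruster branch fails=not → not all inputs occur → does not occur.
Momentum path unavailable [AND]: #3 thruster lost=occurs, #2 star tracker trips=not, Secondary gyro fails=not → not all inputs occur → does not occur.
Sensor suite unavailable [AND]: Main sun sensor is inoperative=occurs, Momentum path unavailable=not → not all inputs occur → does not occur.
Backup chain down [OR]: Reaction wheel lost=not, Auxiliary rate sensor is down=not → no input occurs → does not occur.
Reaction-wheel cluster unavailable [OR]: Wheel driver 2 offline=not, IMU 2 is out=not → no input occurs → does not occur.
Thruster branch 2 unavailable [AND]: Reaction-wheel cluster unavailable=not, #3 magnetorquer 2 is down=not → not all inputs occur → does not occur.
Spacecraft attitude control lost [OR]: Control loop down=not, Sensor suite unavailable=not, Backup chain down=not, Thruster branch 2 unavailable=not → no input occurs → does not occur.

No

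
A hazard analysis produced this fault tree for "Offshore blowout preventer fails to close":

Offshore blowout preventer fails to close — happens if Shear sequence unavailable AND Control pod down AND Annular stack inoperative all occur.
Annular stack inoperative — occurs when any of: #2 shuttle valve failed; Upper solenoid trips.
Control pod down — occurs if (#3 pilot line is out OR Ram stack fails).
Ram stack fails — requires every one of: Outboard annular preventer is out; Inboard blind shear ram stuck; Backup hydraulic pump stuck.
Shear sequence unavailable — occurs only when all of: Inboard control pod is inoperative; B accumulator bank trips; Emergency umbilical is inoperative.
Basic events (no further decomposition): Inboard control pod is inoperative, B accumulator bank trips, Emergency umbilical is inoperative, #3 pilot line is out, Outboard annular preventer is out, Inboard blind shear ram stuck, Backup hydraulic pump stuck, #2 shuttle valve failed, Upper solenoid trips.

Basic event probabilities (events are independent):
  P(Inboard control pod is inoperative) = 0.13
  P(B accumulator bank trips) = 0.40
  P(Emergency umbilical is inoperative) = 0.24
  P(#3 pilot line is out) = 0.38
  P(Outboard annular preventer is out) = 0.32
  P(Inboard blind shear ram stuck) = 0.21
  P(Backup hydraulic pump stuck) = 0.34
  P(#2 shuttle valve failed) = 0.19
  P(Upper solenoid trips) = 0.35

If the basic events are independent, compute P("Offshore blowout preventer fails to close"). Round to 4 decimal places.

P(Shear sequence unavailable) [AND] = 0.13 × 0.40 × 0.24 = 0.012480
P(Ram stack fails) [AND] = 0.32 × 0.21 × 0.34 = 0.022848
P(Control pod down) [OR] = 1 − (1−0.38) × (1−0.022848) = 0.394166
P(Annular stack inoperative) [OR] = 1 − (1−0.19) × (1−0.35) = 0.473500
P(Offshore blowout preventer fails to close) [AND] = 0.012480 × 0.394166 × 0.473500 = 0.002329
Rounded to 4 decimal places: P(Offshore blowout preventer fails to close) ≈ 0.0023.

0.0023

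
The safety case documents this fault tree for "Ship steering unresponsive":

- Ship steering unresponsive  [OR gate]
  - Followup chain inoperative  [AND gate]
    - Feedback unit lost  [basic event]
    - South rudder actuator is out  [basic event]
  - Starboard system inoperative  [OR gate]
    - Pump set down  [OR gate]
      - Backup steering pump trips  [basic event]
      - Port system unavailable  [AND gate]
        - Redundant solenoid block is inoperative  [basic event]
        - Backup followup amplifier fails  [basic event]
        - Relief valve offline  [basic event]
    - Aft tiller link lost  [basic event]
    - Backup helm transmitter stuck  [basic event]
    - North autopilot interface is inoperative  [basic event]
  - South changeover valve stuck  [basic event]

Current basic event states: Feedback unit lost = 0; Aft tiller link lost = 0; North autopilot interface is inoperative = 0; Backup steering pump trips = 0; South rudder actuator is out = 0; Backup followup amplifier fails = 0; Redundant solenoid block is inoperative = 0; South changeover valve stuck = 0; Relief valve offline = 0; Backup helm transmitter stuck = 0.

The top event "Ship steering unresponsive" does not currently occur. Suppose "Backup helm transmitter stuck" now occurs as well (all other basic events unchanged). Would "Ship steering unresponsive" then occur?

Counterfactual: set "Backup helm transmitter stuck" to occurred.
Followup chain inoperative [AND]: Feedback unit lost=not, South rudder actuator is out=not → not all inputs occur → does not occur.
Port system unavailable [AND]: Redundant solenoid block is inoperative=not, Backup followup amplifier fails=not, Relief valve offline=not → not all inputs occur → does not occur.
Pump set down [OR]: Backup steering pump trips=not, Port system unavailable=not → no input occurs → does not occur.
Starboard system inoperative [OR]: Pump set down=not, Aft tiller link lost=not, Backup helm transmitter stuck=occurs, North autopilot interface is inoperative=not → at least one input occurs → occurs.
Ship steering unresponsive [OR]: Followup chain inoperative=not, Starboard system inoperative=occurs, South changeover valve stuck=not → at least one input occurs → occurs.

Yes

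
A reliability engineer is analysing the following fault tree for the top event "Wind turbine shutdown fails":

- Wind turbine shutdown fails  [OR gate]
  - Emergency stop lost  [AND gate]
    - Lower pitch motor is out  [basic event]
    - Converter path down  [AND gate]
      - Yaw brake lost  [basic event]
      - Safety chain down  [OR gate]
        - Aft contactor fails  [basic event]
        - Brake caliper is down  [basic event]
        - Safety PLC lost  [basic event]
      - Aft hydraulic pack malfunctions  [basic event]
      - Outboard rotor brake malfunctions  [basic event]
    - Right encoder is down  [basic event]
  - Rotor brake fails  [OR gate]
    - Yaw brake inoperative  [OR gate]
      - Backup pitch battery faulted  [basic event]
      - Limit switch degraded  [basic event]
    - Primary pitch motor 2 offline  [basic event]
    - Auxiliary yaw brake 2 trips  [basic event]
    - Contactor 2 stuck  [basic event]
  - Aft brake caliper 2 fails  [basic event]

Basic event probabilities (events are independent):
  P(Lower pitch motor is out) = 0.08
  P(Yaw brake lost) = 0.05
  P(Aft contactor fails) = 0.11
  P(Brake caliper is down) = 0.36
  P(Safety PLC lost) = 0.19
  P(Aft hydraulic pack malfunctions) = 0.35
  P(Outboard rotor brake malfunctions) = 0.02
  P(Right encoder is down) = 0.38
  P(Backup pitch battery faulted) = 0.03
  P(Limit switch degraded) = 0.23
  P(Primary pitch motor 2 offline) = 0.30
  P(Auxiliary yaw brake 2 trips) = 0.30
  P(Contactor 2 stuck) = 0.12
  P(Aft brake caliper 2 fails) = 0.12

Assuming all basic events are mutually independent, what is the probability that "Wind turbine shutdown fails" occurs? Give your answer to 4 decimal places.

0.7166

P(Safety chain down) [OR] = 1 − (1−0.11) × (1−0.36) × (1−0.19) = 0.538624
P(Converter path down) [AND] = 0.05 × 0.538624 × 0.35 × 0.02 = 0.000189
P(Emergency stop lost) [AND] = 0.08 × 0.000189 × 0.38 = 0.000006
P(Yaw brake inoperative) [OR] = 1 − (1−0.03) × (1−0.23) = 0.253100
P(Rotor brake fails) [OR] = 1 − (1−0.253100) × (1−0.30) × (1−0.30) × (1−0.12) = 0.677937
P(Wind turbine shutdown fails) [OR] = 1 − (1−0.000006) × (1−0.677937) × (1−0.12) = 0.716586
Rounded to 4 decimal places: P(Wind turbine shutdown fails) ≈ 0.7166.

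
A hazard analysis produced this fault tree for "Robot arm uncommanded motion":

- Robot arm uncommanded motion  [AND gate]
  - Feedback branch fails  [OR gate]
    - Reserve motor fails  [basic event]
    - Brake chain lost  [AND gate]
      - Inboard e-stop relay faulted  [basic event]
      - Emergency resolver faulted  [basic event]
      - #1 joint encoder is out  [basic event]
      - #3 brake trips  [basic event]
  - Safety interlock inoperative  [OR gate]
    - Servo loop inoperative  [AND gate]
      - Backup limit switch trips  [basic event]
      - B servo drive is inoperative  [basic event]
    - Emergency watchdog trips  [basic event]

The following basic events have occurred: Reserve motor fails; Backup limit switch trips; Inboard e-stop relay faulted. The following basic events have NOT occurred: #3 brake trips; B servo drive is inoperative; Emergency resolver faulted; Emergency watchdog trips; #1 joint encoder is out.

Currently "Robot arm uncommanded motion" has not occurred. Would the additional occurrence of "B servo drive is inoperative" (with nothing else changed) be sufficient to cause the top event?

Counterfactual: set "B servo drive is inoperative" to occurred.
Brake chain lost [AND]: Inboard e-stop relay faulted=occurs, Emergency resolver faulted=not, #1 joint encoder is out=not, #3 brake trips=not → not all inputs occur → does not occur.
Feedback branch fails [OR]: Reserve motor fails=occurs, Brake chain lost=not → at least one input occurs → occurs.
Servo loop inoperative [AND]: Backup limit switch trips=occurs, B servo drive is inoperative=occurs → all inputs occur → occurs.
Safety interlock inoperative [OR]: Servo loop inoperative=occurs, Emergency watchdog trips=not → at least one input occurs → occurs.
Robot arm uncommanded motion [AND]: Feedback branch fails=occurs, Safety interlock inoperative=occurs → all inputs occur → occurs.

Yes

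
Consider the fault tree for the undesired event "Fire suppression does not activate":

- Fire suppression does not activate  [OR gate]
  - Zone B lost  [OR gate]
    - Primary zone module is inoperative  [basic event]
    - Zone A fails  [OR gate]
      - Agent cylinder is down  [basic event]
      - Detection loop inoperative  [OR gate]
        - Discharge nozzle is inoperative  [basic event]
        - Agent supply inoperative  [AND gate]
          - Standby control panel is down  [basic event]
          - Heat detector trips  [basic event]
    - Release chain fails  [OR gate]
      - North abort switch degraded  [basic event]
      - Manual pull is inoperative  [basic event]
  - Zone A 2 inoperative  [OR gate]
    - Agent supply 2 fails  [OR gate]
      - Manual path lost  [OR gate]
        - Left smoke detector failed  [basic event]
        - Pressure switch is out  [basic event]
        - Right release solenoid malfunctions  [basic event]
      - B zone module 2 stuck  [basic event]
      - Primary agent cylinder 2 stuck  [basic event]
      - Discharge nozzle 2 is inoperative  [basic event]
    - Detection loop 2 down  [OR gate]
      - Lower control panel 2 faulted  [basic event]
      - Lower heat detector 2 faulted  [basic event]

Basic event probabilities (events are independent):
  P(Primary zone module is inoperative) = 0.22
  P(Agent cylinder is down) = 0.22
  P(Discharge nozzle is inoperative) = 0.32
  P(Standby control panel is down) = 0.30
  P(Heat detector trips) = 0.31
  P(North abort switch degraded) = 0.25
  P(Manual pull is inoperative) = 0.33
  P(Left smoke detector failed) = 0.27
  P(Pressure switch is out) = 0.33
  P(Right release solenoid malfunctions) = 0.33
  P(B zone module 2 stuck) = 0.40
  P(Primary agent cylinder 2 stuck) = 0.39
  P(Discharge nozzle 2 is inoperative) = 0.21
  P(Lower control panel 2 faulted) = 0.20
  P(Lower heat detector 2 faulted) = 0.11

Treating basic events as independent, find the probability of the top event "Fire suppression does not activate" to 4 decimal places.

P(Agent supply inoperative) [AND] = 0.30 × 0.31 = 0.093000
P(Detection loop inoperative) [OR] = 1 − (1−0.32) × (1−0.093000) = 0.383240
P(Zone A fails) [OR] = 1 − (1−0.22) × (1−0.383240) = 0.518927
P(Release chain fails) [OR] = 1 − (1−0.25) × (1−0.33) = 0.497500
P(Zone B lost) [OR] = 1 − (1−0.22) × (1−0.518927) × (1−0.497500) = 0.811443
P(Manual path lost) [OR] = 1 − (1−0.27) × (1−0.33) × (1−0.33) = 0.672303
P(Agent supply 2 fails) [OR] = 1 − (1−0.672303) × (1−0.40) × (1−0.39) × (1−0.21) = 0.905250
P(Detection loop 2 down) [OR] = 1 − (1−0.20) × (1−0.11) = 0.288000
P(Zone A 2 inoperative) [OR] = 1 − (1−0.905250) × (1−0.288000) = 0.932538
P(Fire suppression does not activate) [OR] = 1 − (1−0.811443) × (1−0.932538) = 0.987280
Rounded to 4 decimal places: P(Fire suppression does not activate) ≈ 0.9873.

0.9873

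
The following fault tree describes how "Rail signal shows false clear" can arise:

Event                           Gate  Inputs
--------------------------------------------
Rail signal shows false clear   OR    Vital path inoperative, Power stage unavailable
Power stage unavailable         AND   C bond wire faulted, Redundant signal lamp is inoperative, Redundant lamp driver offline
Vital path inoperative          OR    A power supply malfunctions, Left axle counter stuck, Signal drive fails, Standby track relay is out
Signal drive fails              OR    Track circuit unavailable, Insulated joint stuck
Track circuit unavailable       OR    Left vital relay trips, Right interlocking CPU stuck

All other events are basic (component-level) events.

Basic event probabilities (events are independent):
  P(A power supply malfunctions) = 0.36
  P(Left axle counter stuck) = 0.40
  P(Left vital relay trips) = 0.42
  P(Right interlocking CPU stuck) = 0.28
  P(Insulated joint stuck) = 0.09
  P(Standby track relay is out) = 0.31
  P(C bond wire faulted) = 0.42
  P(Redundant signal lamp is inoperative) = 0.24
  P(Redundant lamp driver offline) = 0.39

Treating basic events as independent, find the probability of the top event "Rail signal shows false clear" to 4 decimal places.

P(Track circuit unavailable) [OR] = 1 − (1−0.42) × (1−0.28) = 0.582400
P(Signal drive fails) [OR] = 1 − (1−0.582400) × (1−0.09) = 0.619984
P(Vital path inoperative) [OR] = 1 − (1−0.36) × (1−0.40) × (1−0.619984) × (1−0.31) = 0.899311
P(Power stage unavailable) [AND] = 0.42 × 0.24 × 0.39 = 0.039312
P(Rail signal shows false clear) [OR] = 1 − (1−0.899311) × (1−0.039312) = 0.903269
Rounded to 4 decimal places: P(Rail signal shows false clear) ≈ 0.9033.

0.9033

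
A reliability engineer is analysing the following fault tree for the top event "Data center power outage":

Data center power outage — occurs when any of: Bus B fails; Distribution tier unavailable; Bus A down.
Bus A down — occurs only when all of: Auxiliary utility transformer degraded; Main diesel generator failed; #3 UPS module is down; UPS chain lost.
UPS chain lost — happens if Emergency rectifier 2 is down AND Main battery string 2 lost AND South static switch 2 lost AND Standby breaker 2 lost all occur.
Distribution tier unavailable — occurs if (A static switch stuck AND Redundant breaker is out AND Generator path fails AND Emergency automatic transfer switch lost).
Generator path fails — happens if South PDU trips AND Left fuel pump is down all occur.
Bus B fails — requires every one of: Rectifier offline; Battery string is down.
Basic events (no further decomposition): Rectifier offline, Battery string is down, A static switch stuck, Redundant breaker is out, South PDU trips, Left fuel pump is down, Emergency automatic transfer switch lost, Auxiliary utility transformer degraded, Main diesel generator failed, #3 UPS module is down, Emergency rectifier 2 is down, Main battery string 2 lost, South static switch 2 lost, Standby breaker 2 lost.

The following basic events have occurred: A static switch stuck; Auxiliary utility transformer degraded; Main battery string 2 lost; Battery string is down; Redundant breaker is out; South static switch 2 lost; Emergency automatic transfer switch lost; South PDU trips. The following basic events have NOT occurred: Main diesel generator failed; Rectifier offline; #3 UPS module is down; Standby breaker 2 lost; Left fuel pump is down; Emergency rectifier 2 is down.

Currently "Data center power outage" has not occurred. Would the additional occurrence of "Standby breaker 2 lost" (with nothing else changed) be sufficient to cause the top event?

Counterfactual: set "Standby breaker 2 lost" to occurred.
Bus B fails [AND]: Rectifier offline=not, Battery string is down=occurs → not all inputs occur → does not occur.
Generator path fails [AND]: South PDU trips=occurs, Left fuel pump is down=not → not all inputs occur → does not occur.
Distribution tier unavailable [AND]: A static switch stuck=occurs, Redundant breaker is out=occurs, Generator path fails=not, Emergency automatic transfer switch lost=occurs → not all inputs occur → does not occur.
UPS chain lost [AND]: Emergency rectifier 2 is down=not, Main battery string 2 lost=occurs, South static switch 2 lost=occurs, Standby breaker 2 lost=occurs → not all inputs occur → does not occur.
Bus A down [AND]: Auxiliary utility transformer degraded=occurs, Main diesel generator failed=not, #3 UPS module is down=not, UPS chain lost=not → not all inputs occur → does not occur.
Data center power outage [OR]: Bus B fails=not, Distribution tier unavailable=not, Bus A down=not → no input occurs → does not occur.

No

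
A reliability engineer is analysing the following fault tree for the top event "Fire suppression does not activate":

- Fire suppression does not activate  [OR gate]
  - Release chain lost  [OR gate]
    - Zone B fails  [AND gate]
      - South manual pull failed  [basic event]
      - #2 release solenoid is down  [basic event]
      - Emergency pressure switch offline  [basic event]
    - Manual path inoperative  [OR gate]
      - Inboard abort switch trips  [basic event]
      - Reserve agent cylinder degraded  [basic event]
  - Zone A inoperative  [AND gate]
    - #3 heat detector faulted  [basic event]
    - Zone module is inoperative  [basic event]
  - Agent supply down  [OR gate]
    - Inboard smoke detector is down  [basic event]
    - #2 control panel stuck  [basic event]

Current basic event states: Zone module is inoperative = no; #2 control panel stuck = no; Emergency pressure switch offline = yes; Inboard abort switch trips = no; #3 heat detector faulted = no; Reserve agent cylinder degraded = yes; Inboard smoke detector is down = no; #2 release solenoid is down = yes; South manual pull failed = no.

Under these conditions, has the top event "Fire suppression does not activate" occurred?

Yes

Zone B fails [AND]: South manual pull failed=not, #2 release solenoid is down=occurs, Emergency pressure switch offline=occurs → not all inputs occur → does not occur.
Manual path inoperative [OR]: Inboard abort switch trips=not, Reserve agent cylinder degraded=occurs → at least one input occurs → occurs.
Release chain lost [OR]: Zone B fails=not, Manual path inoperative=occurs → at least one input occurs → occurs.
Zone A inoperative [AND]: #3 heat detector faulted=not, Zone module is inoperative=not → not all inputs occur → does not occur.
Agent supply down [OR]: Inboard smoke detector is down=not, #2 control panel stuck=not → no input occurs → does not occur.
Fire suppression does not activate [OR]: Release chain lost=occurs, Zone A inoperative=not, Agent supply down=not → at least one input occurs → occurs.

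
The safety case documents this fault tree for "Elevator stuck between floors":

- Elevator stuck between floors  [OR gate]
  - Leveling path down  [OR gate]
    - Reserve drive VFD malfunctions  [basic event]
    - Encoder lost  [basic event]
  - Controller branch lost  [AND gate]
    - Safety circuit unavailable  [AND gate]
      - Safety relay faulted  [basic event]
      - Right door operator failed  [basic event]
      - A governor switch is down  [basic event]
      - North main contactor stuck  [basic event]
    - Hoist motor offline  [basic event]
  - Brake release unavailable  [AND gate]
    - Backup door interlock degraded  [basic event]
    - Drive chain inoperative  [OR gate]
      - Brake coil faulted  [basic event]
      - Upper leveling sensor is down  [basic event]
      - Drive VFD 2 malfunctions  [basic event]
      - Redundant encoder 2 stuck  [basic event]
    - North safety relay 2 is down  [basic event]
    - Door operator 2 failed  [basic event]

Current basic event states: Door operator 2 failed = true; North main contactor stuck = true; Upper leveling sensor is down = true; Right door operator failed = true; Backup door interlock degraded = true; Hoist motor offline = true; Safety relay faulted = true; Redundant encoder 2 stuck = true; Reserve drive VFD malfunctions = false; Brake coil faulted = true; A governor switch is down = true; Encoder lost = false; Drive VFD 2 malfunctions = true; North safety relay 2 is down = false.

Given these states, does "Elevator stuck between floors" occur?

Leveling path down [OR]: Reserve drive VFD malfunctions=not, Encoder lost=not → no input occurs → does not occur.
Safety circuit unavailable [AND]: Safety relay faulted=occurs, Right door operator failed=occurs, A governor switch is down=occurs, North main contactor stuck=occurs → all inputs occur → occurs.
Controller branch lost [AND]: Safety circuit unavailable=occurs, Hoist motor offline=occurs → all inputs occur → occurs.
Drive chain inoperative [OR]: Brake coil faulted=occurs, Upper leveling sensor is down=occurs, Drive VFD 2 malfunctions=occurs, Redundant encoder 2 stuck=occurs → at least one input occurs → occurs.
Brake release unavailable [AND]: Backup door interlock degraded=occurs, Drive chain inoperative=occurs, North safety relay 2 is down=not, Door operator 2 failed=occurs → not all inputs occur → does not occur.
Elevator stuck between floors [OR]: Leveling path down=not, Controller branch lost=occurs, Brake release unavailable=not → at least one input occurs → occurs.

Yes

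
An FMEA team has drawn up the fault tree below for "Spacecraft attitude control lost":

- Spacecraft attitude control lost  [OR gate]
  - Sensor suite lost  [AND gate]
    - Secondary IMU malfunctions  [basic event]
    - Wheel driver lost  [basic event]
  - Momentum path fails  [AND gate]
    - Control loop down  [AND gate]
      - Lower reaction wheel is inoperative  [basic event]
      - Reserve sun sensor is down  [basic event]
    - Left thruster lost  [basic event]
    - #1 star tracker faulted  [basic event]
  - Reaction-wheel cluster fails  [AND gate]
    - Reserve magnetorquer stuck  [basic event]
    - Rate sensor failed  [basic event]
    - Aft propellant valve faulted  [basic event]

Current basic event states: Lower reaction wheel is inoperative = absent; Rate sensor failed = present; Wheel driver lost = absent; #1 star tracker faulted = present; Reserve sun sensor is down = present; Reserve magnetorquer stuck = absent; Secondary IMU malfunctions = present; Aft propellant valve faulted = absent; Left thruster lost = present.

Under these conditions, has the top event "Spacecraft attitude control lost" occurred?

No

Sensor suite lost [AND]: Secondary IMU malfunctions=occurs, Wheel driver lost=not → not all inputs occur → does not occur.
Control loop down [AND]: Lower reaction wheel is inoperative=not, Reserve sun sensor is down=occurs → not all inputs occur → does not occur.
Momentum path fails [AND]: Control loop down=not, Left thruster lost=occurs, #1 star tracker faulted=occurs → not all inputs occur → does not occur.
Reaction-wheel cluster fails [AND]: Reserve magnetorquer stuck=not, Rate sensor failed=occurs, Aft propellant valve faulted=not → not all inputs occur → does not occur.
Spacecraft attitude control lost [OR]: Sensor suite lost=not, Momentum path fails=not, Reaction-wheel cluster fails=not → no input occurs → does not occur.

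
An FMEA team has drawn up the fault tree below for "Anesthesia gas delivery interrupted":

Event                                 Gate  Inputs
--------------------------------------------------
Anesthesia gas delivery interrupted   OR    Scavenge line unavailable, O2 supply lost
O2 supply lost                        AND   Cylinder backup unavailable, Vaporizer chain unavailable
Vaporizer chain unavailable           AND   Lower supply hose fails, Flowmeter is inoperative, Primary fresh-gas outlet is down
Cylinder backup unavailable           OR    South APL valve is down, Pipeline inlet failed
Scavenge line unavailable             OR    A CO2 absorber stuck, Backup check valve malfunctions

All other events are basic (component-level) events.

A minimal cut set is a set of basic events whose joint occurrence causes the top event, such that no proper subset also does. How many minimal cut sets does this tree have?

4

Scavenge line unavailable [OR]: union of children's cut sets → 2 cut set(s).
Cylinder backup unavailable [OR]: union of children's cut sets → 2 cut set(s).
Vaporizer chain unavailable [AND]: one cut set from each child combined → 1 × 1 × 1 = 1 cut set(s).
O2 supply lost [AND]: one cut set from each child combined → 2 × 1 = 2 cut set(s).
Anesthesia gas delivery interrupted [OR]: union of children's cut sets → 4 cut set(s).
Minimal cut sets: {A CO2 absorber stuck}; {Backup check valve malfunctions}; {Flowmeter is inoperative, Lower supply hose fails, Primary fresh-gas outlet is down, South APL valve is down}; {Flowmeter is inoperative, Lower supply hose fails, Pipeline inlet failed, Primary fresh-gas outlet is down}.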